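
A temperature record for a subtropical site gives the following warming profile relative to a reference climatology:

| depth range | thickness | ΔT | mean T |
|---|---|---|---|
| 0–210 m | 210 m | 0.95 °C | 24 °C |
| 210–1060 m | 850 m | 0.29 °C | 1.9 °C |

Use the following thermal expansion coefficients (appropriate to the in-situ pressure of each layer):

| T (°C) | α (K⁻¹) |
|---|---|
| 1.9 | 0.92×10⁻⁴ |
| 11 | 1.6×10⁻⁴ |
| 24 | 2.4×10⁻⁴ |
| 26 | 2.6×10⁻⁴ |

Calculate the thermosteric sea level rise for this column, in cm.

Layer 1 at 24 °C → α = 2.4×10⁻⁴ K⁻¹
Layer 2 at 1.9 °C → α = 0.92×10⁻⁴ K⁻¹
0–210 m: 210 × 0.95 × 2.4×10⁻⁴ = 0.04788 m
850 × 0.92×10⁻⁴ × 0.29 = 0.022678 m
Δh = 0.04788 + 0.022678 = 0.070558 m ≈ 7.06 cm

Δh = 7.06 cm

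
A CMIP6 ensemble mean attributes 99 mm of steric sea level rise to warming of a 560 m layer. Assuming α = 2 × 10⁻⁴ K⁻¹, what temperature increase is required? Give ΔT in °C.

ΔT ≈ 0.884 °C

ΔT = Δh/(αH) = 0.099 / (2×10⁻⁴ × 560) ≈ 0.8839 °C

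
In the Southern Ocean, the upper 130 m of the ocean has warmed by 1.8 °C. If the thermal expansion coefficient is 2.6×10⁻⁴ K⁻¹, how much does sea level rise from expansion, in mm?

Δh = αΔT·H = 2.6×10⁻⁴ × 1.8 × 130 = 0.06084 m

60.8 mm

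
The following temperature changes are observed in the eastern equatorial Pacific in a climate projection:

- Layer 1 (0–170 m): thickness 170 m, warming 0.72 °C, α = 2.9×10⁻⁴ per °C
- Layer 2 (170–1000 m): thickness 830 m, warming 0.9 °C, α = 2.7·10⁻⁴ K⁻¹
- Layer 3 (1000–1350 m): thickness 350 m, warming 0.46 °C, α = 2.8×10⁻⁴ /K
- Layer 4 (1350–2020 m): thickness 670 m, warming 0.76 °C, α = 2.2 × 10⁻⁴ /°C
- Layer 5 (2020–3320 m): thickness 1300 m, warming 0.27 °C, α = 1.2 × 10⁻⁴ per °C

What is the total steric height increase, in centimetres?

Δh = 44 cm

2.9×10⁻⁴ × 0.72 × 170 = 0.035496 m
170–1000 m: 0.9 × 830 × 2.7×10⁻⁴ = 0.20169 m
1000–1350 m: 350 × 0.46 × 2.8×10⁻⁴ = 0.04508 m
670 × 0.76 × 2.2×10⁻⁴ = 0.112024 m
0.27 × 1300 × 1.2×10⁻⁴ = 0.04212 m
Δh = 0.035496 + 0.20169 + 0.04508 + 0.112024 + 0.04212 = 0.43641 m ≈ 44 cm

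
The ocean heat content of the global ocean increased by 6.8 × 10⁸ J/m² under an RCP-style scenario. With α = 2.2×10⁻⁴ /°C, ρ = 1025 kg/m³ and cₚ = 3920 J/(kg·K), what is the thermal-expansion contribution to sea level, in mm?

Δh = αQ/(ρcₚ) = 2.2×10⁻⁴ × 6.8×10⁸ / (1025 × 3920) ≈ 0.037232 m

about 37 mm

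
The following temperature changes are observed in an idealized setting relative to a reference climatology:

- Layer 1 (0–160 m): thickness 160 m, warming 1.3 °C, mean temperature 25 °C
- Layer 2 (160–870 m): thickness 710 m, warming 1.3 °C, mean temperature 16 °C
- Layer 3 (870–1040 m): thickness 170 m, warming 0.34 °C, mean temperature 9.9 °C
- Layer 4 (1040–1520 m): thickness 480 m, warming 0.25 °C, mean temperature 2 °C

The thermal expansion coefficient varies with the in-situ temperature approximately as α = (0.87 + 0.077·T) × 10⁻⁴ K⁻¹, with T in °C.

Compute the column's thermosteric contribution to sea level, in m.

about 0.274 m

Layer 1: α = (0.87 + 0.077×25)×10⁻⁴ = 2.795×10⁻⁴ K⁻¹
Layer 2: α = (0.87 + 0.077×16)×10⁻⁴ = 2.102×10⁻⁴ K⁻¹
Layer 3: α = (0.87 + 0.077×9.9)×10⁻⁴ = 1.6323×10⁻⁴ K⁻¹
Layer 4: α = (0.87 + 0.077×2)×10⁻⁴ = 1.024×10⁻⁴ K⁻¹
Layer 1: 1.3 × 160 × 2.795×10⁻⁴ = 0.058136 m
160–870 m: 1.3 × 2.102×10⁻⁴ × 710 = 0.1940146 m
Layer 3: 1.6323×10⁻⁴ × 170 × 0.34 = 0.009434694 m
Layer 4: 0.25 × 480 × 1.024×10⁻⁴ = 0.012288 m
Δh = 0.058136 + 0.1940146 + 0.009434694 + 0.012288 = 0.273873294 m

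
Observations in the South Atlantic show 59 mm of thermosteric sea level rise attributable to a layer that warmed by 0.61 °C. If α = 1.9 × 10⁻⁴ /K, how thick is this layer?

H ≈ 510 m

H = Δh/(αΔT) = 0.059 / (1.9×10⁻⁴ × 0.61) ≈ 509.1 m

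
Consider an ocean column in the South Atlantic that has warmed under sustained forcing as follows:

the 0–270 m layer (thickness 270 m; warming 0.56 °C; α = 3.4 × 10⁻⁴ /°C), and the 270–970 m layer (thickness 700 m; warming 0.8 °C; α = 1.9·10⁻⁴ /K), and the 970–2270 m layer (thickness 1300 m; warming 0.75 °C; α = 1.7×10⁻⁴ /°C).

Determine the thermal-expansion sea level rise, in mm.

Layer 1: 270 × 0.56 × 3.4×10⁻⁴ = 0.051408 m
Layer 2: 1.9×10⁻⁴ × 700 × 0.8 = 0.10640 m
970–2270 m: 1300 × 0.75 × 1.7×10⁻⁴ = 0.16575 m
Δh = 0.051408 + 0.10640 + 0.16575 = 0.323558 m

about 320 mm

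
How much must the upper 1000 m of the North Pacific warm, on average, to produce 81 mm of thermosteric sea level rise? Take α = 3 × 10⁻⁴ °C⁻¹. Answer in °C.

about 0.270 °C

ΔT = Δh/(αH) = 0.081 / (3×10⁻⁴ × 1000) = 0.2700 °C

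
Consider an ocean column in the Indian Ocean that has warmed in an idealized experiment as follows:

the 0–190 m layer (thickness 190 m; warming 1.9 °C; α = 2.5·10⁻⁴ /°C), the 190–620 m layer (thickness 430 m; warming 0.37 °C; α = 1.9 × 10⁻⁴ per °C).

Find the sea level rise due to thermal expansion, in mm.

Layer 1: 2.5×10⁻⁴ × 190 × 1.9 = 0.09025 m
430 × 0.37 × 1.9×10⁻⁴ = 0.030229 m
Δh = 0.09025 + 0.030229 = 0.120479 m

120 mm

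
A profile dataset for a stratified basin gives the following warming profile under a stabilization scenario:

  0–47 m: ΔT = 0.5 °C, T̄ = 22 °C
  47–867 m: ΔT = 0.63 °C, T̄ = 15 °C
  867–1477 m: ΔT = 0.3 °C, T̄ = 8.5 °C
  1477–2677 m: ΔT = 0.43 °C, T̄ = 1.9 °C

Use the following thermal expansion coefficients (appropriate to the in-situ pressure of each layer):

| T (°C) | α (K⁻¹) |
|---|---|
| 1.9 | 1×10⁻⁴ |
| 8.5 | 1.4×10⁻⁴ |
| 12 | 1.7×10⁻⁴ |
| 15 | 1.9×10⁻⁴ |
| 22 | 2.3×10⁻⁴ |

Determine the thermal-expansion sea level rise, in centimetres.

Δh ≈ 18.1 cm

Layer 1 at 22 °C → α = 2.3×10⁻⁴ K⁻¹
Layer 2 at 15 °C → α = 1.9×10⁻⁴ K⁻¹
Layer 3 at 8.5 °C → α = 1.4×10⁻⁴ K⁻¹
Layer 4 at 1.9 °C → α = 1×10⁻⁴ K⁻¹
47 × 2.3×10⁻⁴ × 0.5 = 0.005405 m
47–867 m: 1.9×10⁻⁴ × 820 × 0.63 = 0.098154 m
1.4×10⁻⁴ × 0.3 × 610 = 0.02562 m
1×10⁻⁴ × 0.43 × 1200 = 0.05160 m
Δh = 0.005405 + 0.098154 + 0.02562 + 0.05160 = 0.180779 m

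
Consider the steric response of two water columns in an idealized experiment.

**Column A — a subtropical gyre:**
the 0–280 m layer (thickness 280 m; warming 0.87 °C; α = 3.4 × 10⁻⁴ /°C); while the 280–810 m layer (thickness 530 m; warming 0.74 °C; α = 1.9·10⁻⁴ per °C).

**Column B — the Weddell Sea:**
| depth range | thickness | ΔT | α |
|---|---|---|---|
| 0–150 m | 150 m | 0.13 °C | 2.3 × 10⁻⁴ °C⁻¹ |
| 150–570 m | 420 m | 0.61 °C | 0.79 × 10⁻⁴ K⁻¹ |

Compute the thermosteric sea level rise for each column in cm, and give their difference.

A Layer 1: 0.87 × 3.4×10⁻⁴ × 280 = 0.082824 m
A 280–810 m: 1.9×10⁻⁴ × 530 × 0.74 = 0.074518 m
A total: 0.157342 m
B Layer 1: 2.3×10⁻⁴ × 150 × 0.13 = 0.004485 m
B 150–570 m: 0.79×10⁻⁴ × 420 × 0.61 = 0.0202398 m
B total: 0.0247248 m
Difference: 0.157342 − 0.0247248 = 0.1326172 m

A: 15.7 cm; B: 2.47 cm; difference 13.3 cm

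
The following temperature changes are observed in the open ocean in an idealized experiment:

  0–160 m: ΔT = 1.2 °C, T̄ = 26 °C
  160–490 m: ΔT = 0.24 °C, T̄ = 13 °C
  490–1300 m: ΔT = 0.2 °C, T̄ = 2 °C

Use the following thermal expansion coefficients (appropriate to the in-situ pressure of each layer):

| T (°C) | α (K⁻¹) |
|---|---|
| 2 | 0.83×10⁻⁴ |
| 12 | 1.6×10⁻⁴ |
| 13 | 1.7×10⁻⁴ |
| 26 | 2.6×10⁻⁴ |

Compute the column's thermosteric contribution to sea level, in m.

Layer 1 at 26 °C → α = 2.6×10⁻⁴ K⁻¹
Layer 2 at 13 °C → α = 1.7×10⁻⁴ K⁻¹
Layer 3 at 2 °C → α = 0.83×10⁻⁴ K⁻¹
160 × 2.6×10⁻⁴ × 1.2 = 0.04992 m
Layer 2: 0.24 × 1.7×10⁻⁴ × 330 = 0.013464 m
0.2 × 810 × 0.83×10⁻⁴ = 0.013446 m
Δh = 0.04992 + 0.013464 + 0.013446 = 0.07683 m ≈ 0.0768 m

Δh ≈ 0.0768 m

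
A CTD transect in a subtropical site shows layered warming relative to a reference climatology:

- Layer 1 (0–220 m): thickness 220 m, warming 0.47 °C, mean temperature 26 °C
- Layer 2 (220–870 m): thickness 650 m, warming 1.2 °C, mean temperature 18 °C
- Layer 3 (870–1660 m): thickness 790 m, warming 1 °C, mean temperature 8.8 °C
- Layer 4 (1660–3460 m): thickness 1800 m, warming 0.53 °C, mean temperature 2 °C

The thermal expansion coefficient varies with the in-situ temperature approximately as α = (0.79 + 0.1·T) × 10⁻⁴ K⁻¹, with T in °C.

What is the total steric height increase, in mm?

Layer 1: α = (0.79 + 0.1×26)×10⁻⁴ = 3.39×10⁻⁴ K⁻¹
Layer 2: α = (0.79 + 0.1×18)×10⁻⁴ = 2.59×10⁻⁴ K⁻¹
Layer 3: α = (0.79 + 0.1×8.8)×10⁻⁴ = 1.67×10⁻⁴ K⁻¹
Layer 4: α = (0.79 + 0.1×2)×10⁻⁴ = 0.99×10⁻⁴ K⁻¹
0–220 m: 0.47 × 220 × 3.39×10⁻⁴ = 0.0350526 m
Layer 2: 2.59×10⁻⁴ × 1.2 × 650 = 0.20202 m
Layer 3: 1.67×10⁻⁴ × 790 × 1 = 0.13193 m
1660–3460 m: 1800 × 0.53 × 0.99×10⁻⁴ = 0.094446 m
Δh = 0.0350526 + 0.20202 + 0.13193 + 0.094446 = 0.4634486 m

about 460 mm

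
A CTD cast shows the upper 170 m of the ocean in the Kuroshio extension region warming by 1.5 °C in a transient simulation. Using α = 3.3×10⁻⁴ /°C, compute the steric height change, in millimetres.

about 84.2 mm

Δh = αΔT·H = 3.3×10⁻⁴ × 1.5 × 170 = 0.08415 m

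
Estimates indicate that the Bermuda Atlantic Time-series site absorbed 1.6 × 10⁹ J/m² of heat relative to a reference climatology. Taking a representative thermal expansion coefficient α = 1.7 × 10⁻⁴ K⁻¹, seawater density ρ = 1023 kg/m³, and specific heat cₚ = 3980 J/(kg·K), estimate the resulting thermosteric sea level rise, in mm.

Δh = αQ/(ρcₚ) = 1.7×10⁻⁴ × 1.6×10⁹ / (1023 × 3980) ≈ 0.066805 m

66.8 mm of thermosteric rise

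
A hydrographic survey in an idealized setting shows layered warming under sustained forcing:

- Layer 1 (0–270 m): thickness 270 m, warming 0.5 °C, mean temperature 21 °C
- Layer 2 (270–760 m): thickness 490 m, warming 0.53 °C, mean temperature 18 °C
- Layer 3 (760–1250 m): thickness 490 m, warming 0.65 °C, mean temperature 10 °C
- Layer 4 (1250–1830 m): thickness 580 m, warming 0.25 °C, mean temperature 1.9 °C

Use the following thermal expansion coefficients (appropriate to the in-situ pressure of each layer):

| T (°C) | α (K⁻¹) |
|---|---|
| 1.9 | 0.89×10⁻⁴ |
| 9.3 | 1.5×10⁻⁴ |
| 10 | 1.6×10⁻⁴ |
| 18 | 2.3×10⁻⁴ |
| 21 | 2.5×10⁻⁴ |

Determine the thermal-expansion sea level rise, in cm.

Layer 1 at 21 °C → α = 2.5×10⁻⁴ K⁻¹
Layer 2 at 18 °C → α = 2.3×10⁻⁴ K⁻¹
Layer 3 at 10 °C → α = 1.6×10⁻⁴ K⁻¹
Layer 4 at 1.9 °C → α = 0.89×10⁻⁴ K⁻¹
0.5 × 2.5×10⁻⁴ × 270 = 0.03375 m
2.3×10⁻⁴ × 0.53 × 490 = 0.059731 m
1.6×10⁻⁴ × 490 × 0.65 = 0.05096 m
Layer 4: 0.25 × 0.89×10⁻⁴ × 580 = 0.012905 m
Δh = 0.03375 + 0.059731 + 0.05096 + 0.012905 = 0.157346 m ≈ 15.7 cm

15.7 cm of thermosteric rise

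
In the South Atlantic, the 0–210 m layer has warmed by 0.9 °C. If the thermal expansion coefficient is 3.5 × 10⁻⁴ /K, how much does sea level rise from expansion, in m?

about 0.0662 m

Δh = αΔT·H = 3.5×10⁻⁴ × 0.9 × 210 = 0.06615 m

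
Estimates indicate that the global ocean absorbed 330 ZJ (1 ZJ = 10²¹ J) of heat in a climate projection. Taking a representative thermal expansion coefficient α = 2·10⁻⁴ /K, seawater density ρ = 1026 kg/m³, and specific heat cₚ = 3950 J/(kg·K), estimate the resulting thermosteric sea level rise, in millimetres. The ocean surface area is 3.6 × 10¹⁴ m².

Per unit area: Q = 330×10²¹ / (3.6×10¹⁴) ≈ 9.167×10⁸ J/m²
Δh = αQ/(ρcₚ) = 2×10⁻⁴ × 9.167×10⁸ / (1026 × 3950) ≈ 0.045239 m

45.2 mm of thermosteric rise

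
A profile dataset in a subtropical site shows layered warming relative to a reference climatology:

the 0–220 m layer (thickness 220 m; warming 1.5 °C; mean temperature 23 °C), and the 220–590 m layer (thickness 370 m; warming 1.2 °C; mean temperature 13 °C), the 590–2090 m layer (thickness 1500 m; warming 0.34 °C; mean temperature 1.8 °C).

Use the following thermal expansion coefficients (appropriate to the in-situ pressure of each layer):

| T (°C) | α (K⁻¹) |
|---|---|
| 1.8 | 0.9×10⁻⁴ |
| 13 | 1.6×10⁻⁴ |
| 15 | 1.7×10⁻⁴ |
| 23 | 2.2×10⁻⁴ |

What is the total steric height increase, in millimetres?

Δh ≈ 190 mm

Layer 1 at 23 °C → α = 2.2×10⁻⁴ K⁻¹
Layer 2 at 13 °C → α = 1.6×10⁻⁴ K⁻¹
Layer 3 at 1.8 °C → α = 0.9×10⁻⁴ K⁻¹
0–220 m: 2.2×10⁻⁴ × 1.5 × 220 = 0.07260 m
370 × 1.2 × 1.6×10⁻⁴ = 0.07104 m
590–2090 m: 0.34 × 1500 × 0.9×10⁻⁴ = 0.04590 m
Δh = 0.07260 + 0.07104 + 0.04590 = 0.18954 m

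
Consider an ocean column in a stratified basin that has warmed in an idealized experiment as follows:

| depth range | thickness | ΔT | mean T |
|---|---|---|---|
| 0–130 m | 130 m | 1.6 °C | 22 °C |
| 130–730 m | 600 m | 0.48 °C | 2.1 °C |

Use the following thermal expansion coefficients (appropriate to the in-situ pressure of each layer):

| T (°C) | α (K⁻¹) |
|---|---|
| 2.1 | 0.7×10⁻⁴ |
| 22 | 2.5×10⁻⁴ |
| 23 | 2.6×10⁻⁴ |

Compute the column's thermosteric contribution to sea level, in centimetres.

Layer 1 at 22 °C → α = 2.5×10⁻⁴ K⁻¹
Layer 2 at 2.1 °C → α = 0.7×10⁻⁴ K⁻¹
Layer 1: 2.5×10⁻⁴ × 130 × 1.6 = 0.05200 m
130–730 m: 0.48 × 600 × 0.7×10⁻⁴ = 0.02016 m
Δh = 0.05200 + 0.02016 = 0.07216 m

7.22 cm of thermosteric rise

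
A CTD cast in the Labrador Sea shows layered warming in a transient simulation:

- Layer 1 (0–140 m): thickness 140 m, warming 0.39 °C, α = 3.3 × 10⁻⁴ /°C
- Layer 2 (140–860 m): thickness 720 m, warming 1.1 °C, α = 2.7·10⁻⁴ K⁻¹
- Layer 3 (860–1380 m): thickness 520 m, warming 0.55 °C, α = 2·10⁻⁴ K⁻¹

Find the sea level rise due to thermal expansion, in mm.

0–140 m: 140 × 3.3×10⁻⁴ × 0.39 = 0.018018 m
140–860 m: 2.7×10⁻⁴ × 720 × 1.1 = 0.21384 m
860–1380 m: 2×10⁻⁴ × 0.55 × 520 = 0.05720 m
Δh = 0.018018 + 0.21384 + 0.05720 = 0.289058 m

about 289 mm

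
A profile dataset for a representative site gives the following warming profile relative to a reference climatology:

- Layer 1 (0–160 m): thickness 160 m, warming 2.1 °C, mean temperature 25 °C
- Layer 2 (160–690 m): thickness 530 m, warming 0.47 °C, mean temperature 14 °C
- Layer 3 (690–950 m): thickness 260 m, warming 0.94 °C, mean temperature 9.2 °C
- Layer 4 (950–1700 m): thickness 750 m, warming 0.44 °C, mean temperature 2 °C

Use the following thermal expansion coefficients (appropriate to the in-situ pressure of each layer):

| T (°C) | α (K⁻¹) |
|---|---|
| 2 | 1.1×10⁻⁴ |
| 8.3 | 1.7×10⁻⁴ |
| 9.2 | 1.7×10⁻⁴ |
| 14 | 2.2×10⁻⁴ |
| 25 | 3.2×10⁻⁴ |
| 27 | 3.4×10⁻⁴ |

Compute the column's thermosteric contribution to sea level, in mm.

Δh ≈ 240 mm

Layer 1 at 25 °C → α = 3.2×10⁻⁴ K⁻¹
Layer 2 at 14 °C → α = 2.2×10⁻⁴ K⁻¹
Layer 3 at 9.2 °C → α = 1.7×10⁻⁴ K⁻¹
Layer 4 at 2 °C → α = 1.1×10⁻⁴ K⁻¹
Layer 1: 160 × 2.1 × 3.2×10⁻⁴ = 0.10752 m
160–690 m: 530 × 0.47 × 2.2×10⁻⁴ = 0.054802 m
690–950 m: 260 × 0.94 × 1.7×10⁻⁴ = 0.041548 m
Layer 4: 750 × 1.1×10⁻⁴ × 0.44 = 0.03630 m
Δh = 0.10752 + 0.054802 + 0.041548 + 0.03630 = 0.24017 m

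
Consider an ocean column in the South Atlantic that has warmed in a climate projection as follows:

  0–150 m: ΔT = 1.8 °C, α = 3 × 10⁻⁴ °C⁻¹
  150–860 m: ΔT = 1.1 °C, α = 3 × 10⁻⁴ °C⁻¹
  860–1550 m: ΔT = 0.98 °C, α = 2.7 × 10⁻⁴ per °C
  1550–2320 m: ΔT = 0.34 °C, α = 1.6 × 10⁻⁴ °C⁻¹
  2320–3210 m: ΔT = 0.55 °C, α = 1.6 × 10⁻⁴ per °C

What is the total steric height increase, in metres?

Δh = 0.618 m

Layer 1: 1.8 × 3×10⁻⁴ × 150 = 0.08100 m
150–860 m: 1.1 × 710 × 3×10⁻⁴ = 0.23430 m
2.7×10⁻⁴ × 0.98 × 690 = 0.182574 m
1.6×10⁻⁴ × 0.34 × 770 = 0.041888 m
Layer 5: 890 × 0.55 × 1.6×10⁻⁴ = 0.07832 m
Δh = 0.08100 + 0.23430 + 0.182574 + 0.041888 + 0.07832 = 0.618082 m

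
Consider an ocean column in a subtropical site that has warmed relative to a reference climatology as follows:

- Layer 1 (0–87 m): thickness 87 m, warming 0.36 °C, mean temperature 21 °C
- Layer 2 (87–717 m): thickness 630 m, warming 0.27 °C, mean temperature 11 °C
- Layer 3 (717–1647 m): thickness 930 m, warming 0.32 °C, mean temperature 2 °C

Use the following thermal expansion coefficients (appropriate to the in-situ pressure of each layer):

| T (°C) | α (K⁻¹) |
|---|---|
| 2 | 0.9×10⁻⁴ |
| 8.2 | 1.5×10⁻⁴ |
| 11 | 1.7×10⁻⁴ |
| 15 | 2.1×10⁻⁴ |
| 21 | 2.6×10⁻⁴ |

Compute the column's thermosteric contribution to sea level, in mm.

Δh ≈ 63.8 mm

Layer 1 at 21 °C → α = 2.6×10⁻⁴ K⁻¹
Layer 2 at 11 °C → α = 1.7×10⁻⁴ K⁻¹
Layer 3 at 2 °C → α = 0.9×10⁻⁴ K⁻¹
0–87 m: 2.6×10⁻⁴ × 87 × 0.36 = 0.0081432 m
87–717 m: 1.7×10⁻⁴ × 0.27 × 630 = 0.028917 m
717–1647 m: 0.9×10⁻⁴ × 0.32 × 930 = 0.026784 m
Δh = 0.0081432 + 0.028917 + 0.026784 = 0.0638442 m ≈ 63.8 mm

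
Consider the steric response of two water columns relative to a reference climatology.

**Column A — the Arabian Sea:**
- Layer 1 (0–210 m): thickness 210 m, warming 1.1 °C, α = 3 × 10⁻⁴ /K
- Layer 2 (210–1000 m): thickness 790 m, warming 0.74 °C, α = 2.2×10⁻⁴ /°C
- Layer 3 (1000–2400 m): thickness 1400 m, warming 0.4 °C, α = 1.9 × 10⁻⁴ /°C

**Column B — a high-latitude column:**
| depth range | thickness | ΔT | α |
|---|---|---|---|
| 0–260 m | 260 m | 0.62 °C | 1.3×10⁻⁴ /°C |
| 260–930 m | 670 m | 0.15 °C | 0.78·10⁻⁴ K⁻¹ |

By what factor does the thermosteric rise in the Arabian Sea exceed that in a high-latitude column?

A 0–210 m: 3×10⁻⁴ × 210 × 1.1 = 0.06930 m
A Layer 2: 790 × 0.74 × 2.2×10⁻⁴ = 0.128612 m
A 1400 × 0.4 × 1.9×10⁻⁴ = 0.10640 m
A total: 0.304312 m
B 260 × 1.3×10⁻⁴ × 0.62 = 0.020956 m
B 0.15 × 0.78×10⁻⁴ × 670 = 0.007839 m
B total: 0.028795 m
Ratio: 0.304312 / 0.028795 ≈ 10.57

≈ 10.6×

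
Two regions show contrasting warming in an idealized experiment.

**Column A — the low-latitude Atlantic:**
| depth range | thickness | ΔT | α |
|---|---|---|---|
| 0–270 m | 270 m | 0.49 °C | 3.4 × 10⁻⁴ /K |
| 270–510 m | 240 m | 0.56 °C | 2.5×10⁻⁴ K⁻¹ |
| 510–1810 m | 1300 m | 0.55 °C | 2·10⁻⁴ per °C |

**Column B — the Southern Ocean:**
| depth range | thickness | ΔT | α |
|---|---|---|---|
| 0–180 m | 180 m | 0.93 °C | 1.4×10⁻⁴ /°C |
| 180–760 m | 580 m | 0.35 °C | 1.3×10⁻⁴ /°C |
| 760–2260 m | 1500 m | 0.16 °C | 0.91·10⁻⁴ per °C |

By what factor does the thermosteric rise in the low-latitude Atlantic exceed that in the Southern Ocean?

≈ 3.1×

A Layer 1: 3.4×10⁻⁴ × 0.49 × 270 = 0.044982 m
A 270–510 m: 240 × 2.5×10⁻⁴ × 0.56 = 0.03360 m
A 2×10⁻⁴ × 0.55 × 1300 = 0.14300 m
A total: 0.221582 m
B 0–180 m: 180 × 0.93 × 1.4×10⁻⁴ = 0.023436 m
B Layer 2: 1.3×10⁻⁴ × 0.35 × 580 = 0.02639 m
B 1500 × 0.91×10⁻⁴ × 0.16 = 0.02184 m
B total: 0.071666 m
Ratio: 0.221582 / 0.071666 ≈ 3.092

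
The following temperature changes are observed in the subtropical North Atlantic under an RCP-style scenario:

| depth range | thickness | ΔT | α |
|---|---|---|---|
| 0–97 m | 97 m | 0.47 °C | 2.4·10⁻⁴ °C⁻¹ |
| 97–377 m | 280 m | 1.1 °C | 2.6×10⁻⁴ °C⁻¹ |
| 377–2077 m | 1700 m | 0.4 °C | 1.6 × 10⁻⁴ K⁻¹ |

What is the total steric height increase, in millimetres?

0.47 × 2.4×10⁻⁴ × 97 = 0.0109416 m
Layer 2: 2.6×10⁻⁴ × 1.1 × 280 = 0.08008 m
Layer 3: 0.4 × 1700 × 1.6×10⁻⁴ = 0.10880 m
Δh = 0.0109416 + 0.08008 + 0.10880 = 0.1998216 m

about 200 mm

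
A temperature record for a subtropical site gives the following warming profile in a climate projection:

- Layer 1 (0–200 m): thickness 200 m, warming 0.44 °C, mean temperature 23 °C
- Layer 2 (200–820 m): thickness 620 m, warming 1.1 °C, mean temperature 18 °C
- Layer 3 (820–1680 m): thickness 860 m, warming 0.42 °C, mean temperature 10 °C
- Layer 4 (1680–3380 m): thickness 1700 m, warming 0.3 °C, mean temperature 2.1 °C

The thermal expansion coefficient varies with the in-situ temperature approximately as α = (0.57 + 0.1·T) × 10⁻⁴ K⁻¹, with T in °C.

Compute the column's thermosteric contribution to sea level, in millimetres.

280 mm of thermosteric rise

Layer 1: α = (0.57 + 0.1×23)×10⁻⁴ = 2.87×10⁻⁴ K⁻¹
Layer 2: α = (0.57 + 0.1×18)×10⁻⁴ = 2.37×10⁻⁴ K⁻¹
Layer 3: α = (0.57 + 0.1×10)×10⁻⁴ = 1.57×10⁻⁴ K⁻¹
Layer 4: α = (0.57 + 0.1×2.1)×10⁻⁴ = 0.78×10⁻⁴ K⁻¹
0.44 × 200 × 2.87×10⁻⁴ = 0.025256 m
Layer 2: 2.37×10⁻⁴ × 620 × 1.1 = 0.161634 m
0.42 × 1.57×10⁻⁴ × 860 = 0.0567084 m
Layer 4: 1700 × 0.78×10⁻⁴ × 0.3 = 0.03978 m
Δh = 0.025256 + 0.161634 + 0.0567084 + 0.03978 = 0.2833784 m ≈ 280 mm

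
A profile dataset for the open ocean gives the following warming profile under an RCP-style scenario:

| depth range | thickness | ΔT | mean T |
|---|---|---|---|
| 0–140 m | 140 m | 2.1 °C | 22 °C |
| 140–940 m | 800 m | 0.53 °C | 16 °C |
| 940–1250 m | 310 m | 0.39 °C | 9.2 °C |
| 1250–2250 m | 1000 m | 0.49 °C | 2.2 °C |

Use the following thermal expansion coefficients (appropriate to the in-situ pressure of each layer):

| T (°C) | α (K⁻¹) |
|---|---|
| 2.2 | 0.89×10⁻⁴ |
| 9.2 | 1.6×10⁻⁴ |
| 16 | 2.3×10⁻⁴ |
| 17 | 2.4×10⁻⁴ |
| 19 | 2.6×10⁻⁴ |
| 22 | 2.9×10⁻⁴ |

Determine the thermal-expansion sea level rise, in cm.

Δh = 24.6 cm

Layer 1 at 22 °C → α = 2.9×10⁻⁴ K⁻¹
Layer 2 at 16 °C → α = 2.3×10⁻⁴ K⁻¹
Layer 3 at 9.2 °C → α = 1.6×10⁻⁴ K⁻¹
Layer 4 at 2.2 °C → α = 0.89×10⁻⁴ K⁻¹
0–140 m: 2.1 × 2.9×10⁻⁴ × 140 = 0.08526 m
2.3×10⁻⁴ × 0.53 × 800 = 0.09752 m
Layer 3: 0.39 × 310 × 1.6×10⁻⁴ = 0.019344 m
1000 × 0.89×10⁻⁴ × 0.49 = 0.04361 m
Δh = 0.08526 + 0.09752 + 0.019344 + 0.04361 = 0.245734 m ≈ 24.6 cm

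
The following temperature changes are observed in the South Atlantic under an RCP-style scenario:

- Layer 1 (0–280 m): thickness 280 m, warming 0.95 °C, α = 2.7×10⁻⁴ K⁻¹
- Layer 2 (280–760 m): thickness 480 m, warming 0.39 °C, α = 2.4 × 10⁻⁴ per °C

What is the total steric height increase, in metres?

280 × 0.95 × 2.7×10⁻⁴ = 0.07182 m
Layer 2: 0.39 × 2.4×10⁻⁴ × 480 = 0.044928 m
Δh = 0.07182 + 0.044928 = 0.116748 m ≈ 0.117 m

about 0.117 m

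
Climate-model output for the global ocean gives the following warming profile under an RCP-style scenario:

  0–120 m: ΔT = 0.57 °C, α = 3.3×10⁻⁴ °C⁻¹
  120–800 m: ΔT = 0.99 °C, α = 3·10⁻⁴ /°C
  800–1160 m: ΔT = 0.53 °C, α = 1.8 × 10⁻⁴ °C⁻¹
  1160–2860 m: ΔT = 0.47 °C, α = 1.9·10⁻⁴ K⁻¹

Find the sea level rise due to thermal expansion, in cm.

Δh = 41.1 cm

0–120 m: 3.3×10⁻⁴ × 0.57 × 120 = 0.022572 m
120–800 m: 3×10⁻⁴ × 680 × 0.99 = 0.20196 m
800–1160 m: 360 × 1.8×10⁻⁴ × 0.53 = 0.034344 m
1.9×10⁻⁴ × 1700 × 0.47 = 0.15181 m
Δh = 0.022572 + 0.20196 + 0.034344 + 0.15181 = 0.410686 m ≈ 41.1 cm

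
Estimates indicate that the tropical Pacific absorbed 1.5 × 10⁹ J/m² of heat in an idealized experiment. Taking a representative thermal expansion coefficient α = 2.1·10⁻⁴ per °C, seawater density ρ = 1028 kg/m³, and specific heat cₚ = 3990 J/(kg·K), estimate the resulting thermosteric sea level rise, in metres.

Δh = αQ/(ρcₚ) = 2.1×10⁻⁴ × 1.5×10⁹ / (1028 × 3990) ≈ 0.076797 m

0.0768 m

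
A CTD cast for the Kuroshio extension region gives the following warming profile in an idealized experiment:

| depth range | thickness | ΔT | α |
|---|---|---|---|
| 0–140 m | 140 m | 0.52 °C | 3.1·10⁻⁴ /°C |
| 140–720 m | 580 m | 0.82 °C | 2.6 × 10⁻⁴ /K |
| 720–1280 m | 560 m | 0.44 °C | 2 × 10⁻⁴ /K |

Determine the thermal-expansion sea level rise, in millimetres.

140 × 0.52 × 3.1×10⁻⁴ = 0.022568 m
2.6×10⁻⁴ × 580 × 0.82 = 0.123656 m
Layer 3: 560 × 2×10⁻⁴ × 0.44 = 0.04928 m
Δh = 0.022568 + 0.123656 + 0.04928 = 0.195504 m

200 mm of thermosteric rise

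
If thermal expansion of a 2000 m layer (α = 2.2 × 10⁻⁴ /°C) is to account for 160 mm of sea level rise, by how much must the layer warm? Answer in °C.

0.364 °C

ΔT = Δh/(αH) = 0.16 / (2.2×10⁻⁴ × 2000) ≈ 0.3636 °C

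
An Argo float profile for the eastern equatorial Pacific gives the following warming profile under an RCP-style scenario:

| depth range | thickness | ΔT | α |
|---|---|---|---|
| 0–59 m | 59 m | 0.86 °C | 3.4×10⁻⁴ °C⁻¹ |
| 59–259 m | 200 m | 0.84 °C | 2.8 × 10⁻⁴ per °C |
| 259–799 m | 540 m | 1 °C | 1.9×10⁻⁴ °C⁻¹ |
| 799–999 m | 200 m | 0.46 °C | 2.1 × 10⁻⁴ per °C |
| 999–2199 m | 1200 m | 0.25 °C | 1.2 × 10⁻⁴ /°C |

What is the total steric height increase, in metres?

0.222 m of thermosteric rise

Layer 1: 0.86 × 3.4×10⁻⁴ × 59 = 0.0172516 m
59–259 m: 2.8×10⁻⁴ × 0.84 × 200 = 0.04704 m
1.9×10⁻⁴ × 540 × 1 = 0.10260 m
0.46 × 2.1×10⁻⁴ × 200 = 0.01932 m
Layer 5: 1200 × 1.2×10⁻⁴ × 0.25 = 0.03600 m
Δh = 0.0172516 + 0.04704 + 0.10260 + 0.01932 + 0.03600 = 0.2222116 m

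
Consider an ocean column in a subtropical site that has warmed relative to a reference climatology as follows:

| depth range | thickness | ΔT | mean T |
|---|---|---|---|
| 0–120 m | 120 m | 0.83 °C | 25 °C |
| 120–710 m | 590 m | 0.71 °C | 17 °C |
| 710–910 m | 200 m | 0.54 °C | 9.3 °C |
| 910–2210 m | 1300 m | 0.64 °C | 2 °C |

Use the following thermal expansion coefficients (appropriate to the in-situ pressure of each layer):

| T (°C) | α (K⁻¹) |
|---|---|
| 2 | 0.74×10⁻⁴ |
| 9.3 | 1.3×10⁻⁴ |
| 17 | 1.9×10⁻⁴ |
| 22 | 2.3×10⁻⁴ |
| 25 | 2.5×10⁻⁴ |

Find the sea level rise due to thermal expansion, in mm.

Layer 1 at 25 °C → α = 2.5×10⁻⁴ K⁻¹
Layer 2 at 17 °C → α = 1.9×10⁻⁴ K⁻¹
Layer 3 at 9.3 °C → α = 1.3×10⁻⁴ K⁻¹
Layer 4 at 2 °C → α = 0.74×10⁻⁴ K⁻¹
120 × 2.5×10⁻⁴ × 0.83 = 0.02490 m
120–710 m: 0.71 × 1.9×10⁻⁴ × 590 = 0.079591 m
Layer 3: 200 × 0.54 × 1.3×10⁻⁴ = 0.01404 m
Layer 4: 0.64 × 0.74×10⁻⁴ × 1300 = 0.061568 m
Δh = 0.02490 + 0.079591 + 0.01404 + 0.061568 = 0.180099 m

Δh = 180 mm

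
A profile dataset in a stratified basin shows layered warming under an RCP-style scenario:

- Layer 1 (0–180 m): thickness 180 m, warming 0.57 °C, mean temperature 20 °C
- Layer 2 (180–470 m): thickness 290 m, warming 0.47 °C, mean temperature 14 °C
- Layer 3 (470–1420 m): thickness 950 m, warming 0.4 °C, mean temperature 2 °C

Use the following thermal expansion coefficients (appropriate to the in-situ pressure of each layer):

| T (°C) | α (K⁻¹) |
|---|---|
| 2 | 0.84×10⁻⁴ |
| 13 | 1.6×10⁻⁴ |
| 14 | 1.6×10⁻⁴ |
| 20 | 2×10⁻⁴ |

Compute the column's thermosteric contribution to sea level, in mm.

about 74.2 mm

Layer 1 at 20 °C → α = 2×10⁻⁴ K⁻¹
Layer 2 at 14 °C → α = 1.6×10⁻⁴ K⁻¹
Layer 3 at 2 °C → α = 0.84×10⁻⁴ K⁻¹
0–180 m: 2×10⁻⁴ × 180 × 0.57 = 0.02052 m
0.47 × 290 × 1.6×10⁻⁴ = 0.021808 m
Layer 3: 950 × 0.84×10⁻⁴ × 0.4 = 0.03192 m
Δh = 0.02052 + 0.021808 + 0.03192 = 0.074248 m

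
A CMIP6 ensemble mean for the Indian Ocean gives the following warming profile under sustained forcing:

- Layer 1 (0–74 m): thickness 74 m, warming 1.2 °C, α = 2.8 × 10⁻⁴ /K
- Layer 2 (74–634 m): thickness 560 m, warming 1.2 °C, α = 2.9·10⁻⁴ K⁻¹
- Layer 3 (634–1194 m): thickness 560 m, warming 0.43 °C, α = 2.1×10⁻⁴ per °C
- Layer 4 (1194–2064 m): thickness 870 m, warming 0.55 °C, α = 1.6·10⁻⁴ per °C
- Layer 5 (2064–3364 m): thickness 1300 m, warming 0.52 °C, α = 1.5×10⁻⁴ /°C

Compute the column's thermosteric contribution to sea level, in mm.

450 mm

1.2 × 2.8×10⁻⁴ × 74 = 0.024864 m
2.9×10⁻⁴ × 560 × 1.2 = 0.19488 m
Layer 3: 0.43 × 2.1×10⁻⁴ × 560 = 0.050568 m
0.55 × 1.6×10⁻⁴ × 870 = 0.07656 m
1300 × 1.5×10⁻⁴ × 0.52 = 0.10140 m
Δh = 0.024864 + 0.19488 + 0.050568 + 0.07656 + 0.10140 = 0.448272 m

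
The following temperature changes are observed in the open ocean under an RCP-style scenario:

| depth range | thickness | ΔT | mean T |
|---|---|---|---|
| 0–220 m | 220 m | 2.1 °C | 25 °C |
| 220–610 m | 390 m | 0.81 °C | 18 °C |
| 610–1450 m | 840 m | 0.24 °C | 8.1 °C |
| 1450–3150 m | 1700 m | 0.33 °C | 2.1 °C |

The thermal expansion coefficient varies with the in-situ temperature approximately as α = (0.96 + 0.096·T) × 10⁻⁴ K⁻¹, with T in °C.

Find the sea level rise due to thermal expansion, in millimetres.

Layer 1: α = (0.96 + 0.096×25)×10⁻⁴ = 3.36×10⁻⁴ K⁻¹
Layer 2: α = (0.96 + 0.096×18)×10⁻⁴ = 2.688×10⁻⁴ K⁻¹
Layer 3: α = (0.96 + 0.096×8.1)×10⁻⁴ = 1.7376×10⁻⁴ K⁻¹
Layer 4: α = (0.96 + 0.096×2.1)×10⁻⁴ = 1.1616×10⁻⁴ K⁻¹
3.36×10⁻⁴ × 220 × 2.1 = 0.155232 m
220–610 m: 390 × 0.81 × 2.688×10⁻⁴ = 0.08491392 m
Layer 3: 1.7376×10⁻⁴ × 840 × 0.24 = 0.035030016 m
1450–3150 m: 1.1616×10⁻⁴ × 0.33 × 1700 = 0.06516576 m
Δh = 0.155232 + 0.08491392 + 0.035030016 + 0.06516576 = 0.340341696 m ≈ 340 mm

about 340 mm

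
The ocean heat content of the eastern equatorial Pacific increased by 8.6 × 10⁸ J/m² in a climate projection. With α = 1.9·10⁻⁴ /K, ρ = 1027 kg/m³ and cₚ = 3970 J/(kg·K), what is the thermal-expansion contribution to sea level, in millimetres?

about 40.1 mm

Δh = αQ/(ρcₚ) = 1.9×10⁻⁴ × 8.6×10⁸ / (1027 × 3970) ≈ 0.040077 m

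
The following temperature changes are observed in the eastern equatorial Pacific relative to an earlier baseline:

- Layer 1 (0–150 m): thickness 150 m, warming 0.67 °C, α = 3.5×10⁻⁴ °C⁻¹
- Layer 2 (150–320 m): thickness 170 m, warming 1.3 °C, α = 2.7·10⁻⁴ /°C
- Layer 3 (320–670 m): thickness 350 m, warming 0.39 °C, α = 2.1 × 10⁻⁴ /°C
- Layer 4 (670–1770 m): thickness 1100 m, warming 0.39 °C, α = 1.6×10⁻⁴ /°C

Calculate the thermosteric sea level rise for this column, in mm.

Layer 1: 3.5×10⁻⁴ × 150 × 0.67 = 0.035175 m
Layer 2: 1.3 × 170 × 2.7×10⁻⁴ = 0.05967 m
Layer 3: 350 × 2.1×10⁻⁴ × 0.39 = 0.028665 m
0.39 × 1.6×10⁻⁴ × 1100 = 0.06864 m
Δh = 0.035175 + 0.05967 + 0.028665 + 0.06864 = 0.19215 m

about 192 mm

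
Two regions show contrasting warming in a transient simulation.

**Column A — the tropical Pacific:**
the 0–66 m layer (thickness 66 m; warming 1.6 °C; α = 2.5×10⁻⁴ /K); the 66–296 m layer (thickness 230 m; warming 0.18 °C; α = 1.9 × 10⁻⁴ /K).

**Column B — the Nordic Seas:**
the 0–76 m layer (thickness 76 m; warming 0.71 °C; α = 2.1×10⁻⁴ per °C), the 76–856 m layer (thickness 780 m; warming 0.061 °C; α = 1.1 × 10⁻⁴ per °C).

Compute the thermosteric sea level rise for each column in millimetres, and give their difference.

Δh_A ≈ 34 mm, Δh_B ≈ 17 mm; difference ≈ 18 mm

A 0–66 m: 1.6 × 2.5×10⁻⁴ × 66 = 0.02640 m
A 1.9×10⁻⁴ × 0.18 × 230 = 0.007866 m
A total: 0.034266 m
B 0–76 m: 2.1×10⁻⁴ × 0.71 × 76 = 0.0113316 m
B 76–856 m: 0.061 × 1.1×10⁻⁴ × 780 = 0.0052338 m
B total: 0.0165654 m
Difference: 0.034266 − 0.0165654 = 0.0177006 m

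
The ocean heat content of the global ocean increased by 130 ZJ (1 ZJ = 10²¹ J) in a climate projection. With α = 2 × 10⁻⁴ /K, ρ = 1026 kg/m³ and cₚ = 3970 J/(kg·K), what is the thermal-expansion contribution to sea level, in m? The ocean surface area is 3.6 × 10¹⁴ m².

0.0177 m of thermosteric rise

Per unit area: Q = 130×10²¹ / (3.6×10¹⁴) ≈ 3.611×10⁸ J/m²
Δh = αQ/(ρcₚ) = 2×10⁻⁴ × 3.611×10⁸ / (1026 × 3970) ≈ 0.01773 m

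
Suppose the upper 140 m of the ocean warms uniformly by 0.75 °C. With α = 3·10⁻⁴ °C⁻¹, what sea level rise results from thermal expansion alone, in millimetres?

about 31.5 mm

Δh = αΔT·H = 3×10⁻⁴ × 0.75 × 140 = 0.03150 m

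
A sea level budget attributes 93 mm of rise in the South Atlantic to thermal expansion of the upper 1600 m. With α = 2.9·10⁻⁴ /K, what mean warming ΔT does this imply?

about 0.200 K

ΔT = Δh/(αH) = 0.093 / (2.9×10⁻⁴ × 1600) ≈ 0.2004 K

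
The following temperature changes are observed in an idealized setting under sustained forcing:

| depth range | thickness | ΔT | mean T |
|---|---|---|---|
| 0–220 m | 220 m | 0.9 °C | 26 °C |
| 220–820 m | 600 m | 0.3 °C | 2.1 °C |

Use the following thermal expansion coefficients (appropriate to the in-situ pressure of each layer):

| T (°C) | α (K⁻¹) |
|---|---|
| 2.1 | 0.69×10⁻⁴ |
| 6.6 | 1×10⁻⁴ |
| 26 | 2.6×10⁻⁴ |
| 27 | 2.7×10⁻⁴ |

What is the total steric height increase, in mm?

63.9 mm

Layer 1 at 26 °C → α = 2.6×10⁻⁴ K⁻¹
Layer 2 at 2.1 °C → α = 0.69×10⁻⁴ K⁻¹
Layer 1: 220 × 0.9 × 2.6×10⁻⁴ = 0.05148 m
Layer 2: 600 × 0.69×10⁻⁴ × 0.3 = 0.01242 m
Δh = 0.05148 + 0.01242 = 0.06390 m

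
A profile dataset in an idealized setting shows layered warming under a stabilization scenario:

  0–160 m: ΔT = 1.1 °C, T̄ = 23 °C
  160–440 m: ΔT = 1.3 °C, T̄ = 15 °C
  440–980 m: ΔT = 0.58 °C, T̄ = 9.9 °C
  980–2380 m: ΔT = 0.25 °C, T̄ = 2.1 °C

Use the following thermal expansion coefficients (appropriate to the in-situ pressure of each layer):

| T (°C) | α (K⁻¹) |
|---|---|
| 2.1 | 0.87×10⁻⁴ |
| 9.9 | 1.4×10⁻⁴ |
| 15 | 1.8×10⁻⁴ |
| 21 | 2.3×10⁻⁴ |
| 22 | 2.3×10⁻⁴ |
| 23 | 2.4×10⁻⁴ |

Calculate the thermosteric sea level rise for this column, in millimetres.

Layer 1 at 23 °C → α = 2.4×10⁻⁴ K⁻¹
Layer 2 at 15 °C → α = 1.8×10⁻⁴ K⁻¹
Layer 3 at 9.9 °C → α = 1.4×10⁻⁴ K⁻¹
Layer 4 at 2.1 °C → α = 0.87×10⁻⁴ K⁻¹
Layer 1: 160 × 2.4×10⁻⁴ × 1.1 = 0.04224 m
160–440 m: 1.3 × 1.8×10⁻⁴ × 280 = 0.06552 m
440–980 m: 1.4×10⁻⁴ × 0.58 × 540 = 0.043848 m
0.87×10⁻⁴ × 1400 × 0.25 = 0.03045 m
Δh = 0.04224 + 0.06552 + 0.043848 + 0.03045 = 0.182058 m ≈ 180 mm

Δh ≈ 180 mm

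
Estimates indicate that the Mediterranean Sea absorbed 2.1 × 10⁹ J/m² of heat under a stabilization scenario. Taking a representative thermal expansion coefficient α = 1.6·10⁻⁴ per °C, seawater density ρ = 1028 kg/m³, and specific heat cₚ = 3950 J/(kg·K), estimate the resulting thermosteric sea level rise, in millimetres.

82.7 mm of thermosteric rise

Δh = αQ/(ρcₚ) = 1.6×10⁻⁴ × 2.1×10⁹ / (1028 × 3950) ≈ 0.082746 m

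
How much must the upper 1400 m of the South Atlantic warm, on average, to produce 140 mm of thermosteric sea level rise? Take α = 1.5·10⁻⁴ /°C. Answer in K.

about 0.667 K

ΔT = Δh/(αH) = 0.14 / (1.5×10⁻⁴ × 1400) ≈ 0.6667 K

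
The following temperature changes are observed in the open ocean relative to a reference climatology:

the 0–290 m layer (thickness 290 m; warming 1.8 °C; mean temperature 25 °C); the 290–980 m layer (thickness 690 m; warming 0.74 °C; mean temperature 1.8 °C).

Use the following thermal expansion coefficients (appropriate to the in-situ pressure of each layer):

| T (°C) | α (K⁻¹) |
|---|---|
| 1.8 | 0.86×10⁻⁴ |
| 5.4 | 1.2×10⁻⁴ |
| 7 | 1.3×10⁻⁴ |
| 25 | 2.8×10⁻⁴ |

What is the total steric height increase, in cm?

Δh ≈ 19.0 cm

Layer 1 at 25 °C → α = 2.8×10⁻⁴ K⁻¹
Layer 2 at 1.8 °C → α = 0.86×10⁻⁴ K⁻¹
Layer 1: 1.8 × 290 × 2.8×10⁻⁴ = 0.14616 m
0.86×10⁻⁴ × 0.74 × 690 = 0.0439116 m
Δh = 0.14616 + 0.0439116 = 0.1900716 m ≈ 19.0 cm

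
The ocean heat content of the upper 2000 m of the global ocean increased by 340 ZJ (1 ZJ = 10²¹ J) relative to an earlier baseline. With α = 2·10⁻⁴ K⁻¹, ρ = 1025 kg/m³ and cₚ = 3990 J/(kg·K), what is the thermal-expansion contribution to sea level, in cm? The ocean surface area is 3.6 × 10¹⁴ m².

Δh ≈ 4.6 cm

Per unit area: Q = 340×10²¹ / (3.6×10¹⁴) ≈ 9.444×10⁸ J/m²
Δh = αQ/(ρcₚ) = 2×10⁻⁴ × 9.444×10⁸ / (1025 × 3990) ≈ 0.046184 m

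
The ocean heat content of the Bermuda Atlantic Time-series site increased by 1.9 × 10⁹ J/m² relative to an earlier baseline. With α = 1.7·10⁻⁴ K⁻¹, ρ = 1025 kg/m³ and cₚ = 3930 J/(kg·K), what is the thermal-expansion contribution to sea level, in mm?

Δh = αQ/(ρcₚ) = 1.7×10⁻⁴ × 1.9×10⁹ / (1025 × 3930) ≈ 0.080184 m

80 mm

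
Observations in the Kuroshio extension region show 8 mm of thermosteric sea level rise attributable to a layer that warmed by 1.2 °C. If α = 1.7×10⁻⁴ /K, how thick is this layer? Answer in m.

about 39 m

H = Δh/(αΔT) = 0.008 / (1.7×10⁻⁴ × 1.2) ≈ 39.22 m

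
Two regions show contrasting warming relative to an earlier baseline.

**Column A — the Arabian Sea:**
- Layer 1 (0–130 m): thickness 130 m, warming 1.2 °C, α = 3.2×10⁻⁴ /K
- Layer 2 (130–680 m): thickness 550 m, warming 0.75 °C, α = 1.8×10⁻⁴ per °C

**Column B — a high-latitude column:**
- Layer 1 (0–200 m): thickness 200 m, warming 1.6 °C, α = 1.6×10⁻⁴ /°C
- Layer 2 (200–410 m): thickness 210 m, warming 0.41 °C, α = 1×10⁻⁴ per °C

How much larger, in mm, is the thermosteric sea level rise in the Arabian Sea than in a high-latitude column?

A Layer 1: 130 × 1.2 × 3.2×10⁻⁴ = 0.04992 m
A 550 × 0.75 × 1.8×10⁻⁴ = 0.07425 m
A total: 0.12417 m
B 0–200 m: 200 × 1.6 × 1.6×10⁻⁴ = 0.05120 m
B Layer 2: 0.41 × 1×10⁻⁴ × 210 = 0.00861 m
B total: 0.05981 m
Difference: 0.12417 − 0.05981 = 0.06436 m

64.4 mm larger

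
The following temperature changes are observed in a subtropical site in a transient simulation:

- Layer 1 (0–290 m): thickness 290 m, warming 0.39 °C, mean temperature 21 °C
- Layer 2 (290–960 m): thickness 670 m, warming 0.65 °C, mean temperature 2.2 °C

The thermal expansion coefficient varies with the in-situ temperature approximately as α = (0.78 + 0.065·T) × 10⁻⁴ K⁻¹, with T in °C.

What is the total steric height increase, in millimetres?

64.5 mm

Layer 1: α = (0.78 + 0.065×21)×10⁻⁴ = 2.145×10⁻⁴ K⁻¹
Layer 2: α = (0.78 + 0.065×2.2)×10⁻⁴ = 0.923×10⁻⁴ K⁻¹
Layer 1: 290 × 0.39 × 2.145×10⁻⁴ = 0.02425995 m
0.65 × 670 × 0.923×10⁻⁴ = 0.04019665 m
Δh = 0.02425995 + 0.04019665 = 0.0644566 m ≈ 64.5 mm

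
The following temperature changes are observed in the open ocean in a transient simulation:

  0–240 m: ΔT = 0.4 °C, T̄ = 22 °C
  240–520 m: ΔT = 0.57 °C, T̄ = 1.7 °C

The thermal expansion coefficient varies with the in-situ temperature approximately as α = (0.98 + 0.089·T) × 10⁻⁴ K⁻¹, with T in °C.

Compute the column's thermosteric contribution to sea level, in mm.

Layer 1: α = (0.98 + 0.089×22)×10⁻⁴ = 2.938×10⁻⁴ K⁻¹
Layer 2: α = (0.98 + 0.089×1.7)×10⁻⁴ = 1.1313×10⁻⁴ K⁻¹
0–240 m: 240 × 0.4 × 2.938×10⁻⁴ = 0.0282048 m
Layer 2: 280 × 0.57 × 1.1313×10⁻⁴ = 0.018055548 m
Δh = 0.0282048 + 0.018055548 = 0.046260348 m

Δh ≈ 46.3 mm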